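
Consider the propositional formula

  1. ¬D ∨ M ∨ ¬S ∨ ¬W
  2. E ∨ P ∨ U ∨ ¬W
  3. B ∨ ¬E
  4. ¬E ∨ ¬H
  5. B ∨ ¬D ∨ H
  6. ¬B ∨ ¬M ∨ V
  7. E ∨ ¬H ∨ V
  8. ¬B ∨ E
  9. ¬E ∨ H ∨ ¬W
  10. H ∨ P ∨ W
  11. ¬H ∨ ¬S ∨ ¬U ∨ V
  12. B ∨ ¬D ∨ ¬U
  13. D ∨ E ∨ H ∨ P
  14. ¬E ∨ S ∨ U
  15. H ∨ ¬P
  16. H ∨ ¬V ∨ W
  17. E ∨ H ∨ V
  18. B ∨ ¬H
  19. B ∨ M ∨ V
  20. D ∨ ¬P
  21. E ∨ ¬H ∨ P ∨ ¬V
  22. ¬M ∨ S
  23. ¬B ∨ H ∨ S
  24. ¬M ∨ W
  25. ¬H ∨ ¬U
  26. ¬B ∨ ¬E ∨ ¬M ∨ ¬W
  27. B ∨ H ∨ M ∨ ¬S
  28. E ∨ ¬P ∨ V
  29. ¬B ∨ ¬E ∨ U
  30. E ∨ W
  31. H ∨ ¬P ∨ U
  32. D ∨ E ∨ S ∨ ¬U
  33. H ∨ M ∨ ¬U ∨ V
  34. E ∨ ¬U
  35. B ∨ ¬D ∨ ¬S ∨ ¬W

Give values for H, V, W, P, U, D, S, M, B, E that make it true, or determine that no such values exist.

Case H = True:
  (¬E ∨ ¬H) forces E = False.
  (E ∨ ¬H ∨ V) forces V = True.
  (¬B ∨ E) forces B = False.
  Clause (B ∨ ¬H) is falsified — contradiction.
Case H = False:
  (H ∨ ¬P) forces P = False.
  (H ∨ P ∨ W) forces W = True.
  (¬E ∨ H ∨ ¬W) forces E = False.
  (E ∨ P ∨ U ∨ ¬W) forces U = True.
  Clause (E ∨ ¬U) is falsified — contradiction.
Both cases fail, so the formula is unsatisfiable.

The formula is unsatisfiable.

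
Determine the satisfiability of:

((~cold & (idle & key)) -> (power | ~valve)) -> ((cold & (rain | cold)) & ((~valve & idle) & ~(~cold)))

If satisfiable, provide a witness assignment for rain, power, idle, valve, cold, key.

rain=T, power=T, idle=T, valve=F, cold=T, key=F

  ((~cold & (idle & key)) -> (power | ~valve)) -> ((cold & (rain | cold)) & ((~valve & idle) & ~(~cold))) = True
    (~cold & (idle & key)) -> (power | ~valve) = True
      ~cold & (idle & key) = False
        ~cold = False
        idle & key = False
      power | ~valve = True
        ~valve = True
    (cold & (rain | cold)) & ((~valve & idle) & ~(~cold)) = True
      cold & (rain | cold) = True
        rain | cold = True
      (~valve & idle) & ~(~cold) = True
        ~valve & idle = True
          ~valve = True
        ~(~cold) = True
          ~cold = False
The formula evaluates to True.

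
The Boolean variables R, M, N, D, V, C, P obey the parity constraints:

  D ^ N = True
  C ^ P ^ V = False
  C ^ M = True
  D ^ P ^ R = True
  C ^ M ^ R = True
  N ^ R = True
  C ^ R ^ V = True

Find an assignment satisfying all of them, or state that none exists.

R = False, M = True, N = True, D = False, V = True, C = False, P = True

D ^ N = F ^ T = True ✓
C ^ P ^ V = F ^ T ^ T = False ✓
C ^ M = F ^ T = True ✓
D ^ P ^ R = F ^ T ^ F = True ✓
C ^ M ^ R = F ^ T ^ F = True ✓
N ^ R = T ^ F = True ✓
C ^ R ^ V = F ^ F ^ T = True ✓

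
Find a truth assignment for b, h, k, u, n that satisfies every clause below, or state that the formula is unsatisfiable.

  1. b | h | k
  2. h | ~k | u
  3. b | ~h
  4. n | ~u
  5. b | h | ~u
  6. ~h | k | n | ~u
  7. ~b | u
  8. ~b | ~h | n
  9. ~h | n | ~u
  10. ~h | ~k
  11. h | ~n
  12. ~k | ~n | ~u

b=T, h=T, k=F, u=T, n=T

Try b = False:
  (b | ~h) forces h = False.
  (b | h | k) forces k = True.
  (h | ~k | u) forces u = True.
  clause (b | h | ~u) is falsified — backtrack.
So b = True.
  then (~b | u) forces u = True.
  then (n | ~u) forces n = True.
  then (h | ~n) forces h = True.
  then (~k | ~n | ~u) forces k = False.
All clauses satisfied.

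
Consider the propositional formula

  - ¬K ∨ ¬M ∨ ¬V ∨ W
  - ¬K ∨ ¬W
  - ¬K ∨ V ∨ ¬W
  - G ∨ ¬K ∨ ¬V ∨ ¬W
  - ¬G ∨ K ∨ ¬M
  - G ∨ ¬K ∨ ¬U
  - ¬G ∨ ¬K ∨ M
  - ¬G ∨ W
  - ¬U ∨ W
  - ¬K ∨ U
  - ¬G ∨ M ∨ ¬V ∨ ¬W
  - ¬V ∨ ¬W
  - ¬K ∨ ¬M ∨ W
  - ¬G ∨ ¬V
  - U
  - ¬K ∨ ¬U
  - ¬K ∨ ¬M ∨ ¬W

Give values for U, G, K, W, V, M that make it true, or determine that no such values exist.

U: True, G: True, K: False, W: True, V: False, M: False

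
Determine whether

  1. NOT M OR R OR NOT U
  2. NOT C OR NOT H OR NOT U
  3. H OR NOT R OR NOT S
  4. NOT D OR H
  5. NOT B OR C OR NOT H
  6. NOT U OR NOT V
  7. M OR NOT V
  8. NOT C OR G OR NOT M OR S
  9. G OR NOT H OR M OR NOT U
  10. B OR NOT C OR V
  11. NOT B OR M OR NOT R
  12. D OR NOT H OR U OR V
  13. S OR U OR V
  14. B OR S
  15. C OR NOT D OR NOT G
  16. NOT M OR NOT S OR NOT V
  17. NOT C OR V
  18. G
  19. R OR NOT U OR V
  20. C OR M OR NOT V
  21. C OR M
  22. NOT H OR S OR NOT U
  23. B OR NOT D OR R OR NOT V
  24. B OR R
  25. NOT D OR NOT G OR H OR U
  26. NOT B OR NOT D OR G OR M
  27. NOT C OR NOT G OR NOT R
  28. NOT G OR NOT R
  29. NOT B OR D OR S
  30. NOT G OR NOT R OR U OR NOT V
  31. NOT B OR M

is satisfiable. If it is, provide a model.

S: True, V: False, D: False, R: False, B: True, M: True, H: False, G: True, C: False, U: False

Unit clause (G) forces G = True.
In (NOT G OR NOT R) only NOT R is left, so R = False.
In (B OR R) only B is left, so B = True.
In (NOT B OR M) only M is left, so M = True.
In (NOT M OR R OR NOT U) only NOT U is left, so U = False.
Set S = True.
  then (NOT M OR NOT S OR NOT V) forces V = False.
  then (NOT C OR V) forces C = False.
  then (NOT B OR C OR NOT H) forces H = False.
  then (C OR NOT D OR NOT G) forces D = False.
All clauses satisfied.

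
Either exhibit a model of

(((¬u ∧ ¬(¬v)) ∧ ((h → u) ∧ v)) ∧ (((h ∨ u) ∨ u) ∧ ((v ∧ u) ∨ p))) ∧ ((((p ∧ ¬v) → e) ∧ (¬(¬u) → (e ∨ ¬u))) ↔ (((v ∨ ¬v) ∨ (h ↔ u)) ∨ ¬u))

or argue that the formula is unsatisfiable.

UNSATISFIABLE

Case u = True: the conjunct ¬u is False.
Case u = False: the formula simplifies to ((¬(¬v) ∧ (¬h ∧ v)) ∧ (h ∧ p)) ∧ ((p ∧ ¬v) → e).
  h = True: the conjunct ¬h is False.
  h = False: the conjunct h is False.
Both cases fail — unsatisfiable.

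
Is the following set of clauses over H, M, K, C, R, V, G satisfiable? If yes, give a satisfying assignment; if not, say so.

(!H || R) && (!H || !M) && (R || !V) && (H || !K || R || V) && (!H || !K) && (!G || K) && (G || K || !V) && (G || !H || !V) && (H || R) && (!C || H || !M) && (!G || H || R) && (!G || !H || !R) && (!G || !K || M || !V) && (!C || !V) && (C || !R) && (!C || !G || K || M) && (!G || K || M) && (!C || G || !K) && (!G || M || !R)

Set H = True.
  then (!H || R) forces R = True.
  then (!H || !M) forces M = False.
  then (!H || !K) forces K = False.
  then (!G || K) forces G = False.
  then (G || K || !V) forces V = False.
  then (C || !R) forces C = True.
All clauses satisfied.

H=T, M=F, K=F, C=T, R=T, V=F, G=F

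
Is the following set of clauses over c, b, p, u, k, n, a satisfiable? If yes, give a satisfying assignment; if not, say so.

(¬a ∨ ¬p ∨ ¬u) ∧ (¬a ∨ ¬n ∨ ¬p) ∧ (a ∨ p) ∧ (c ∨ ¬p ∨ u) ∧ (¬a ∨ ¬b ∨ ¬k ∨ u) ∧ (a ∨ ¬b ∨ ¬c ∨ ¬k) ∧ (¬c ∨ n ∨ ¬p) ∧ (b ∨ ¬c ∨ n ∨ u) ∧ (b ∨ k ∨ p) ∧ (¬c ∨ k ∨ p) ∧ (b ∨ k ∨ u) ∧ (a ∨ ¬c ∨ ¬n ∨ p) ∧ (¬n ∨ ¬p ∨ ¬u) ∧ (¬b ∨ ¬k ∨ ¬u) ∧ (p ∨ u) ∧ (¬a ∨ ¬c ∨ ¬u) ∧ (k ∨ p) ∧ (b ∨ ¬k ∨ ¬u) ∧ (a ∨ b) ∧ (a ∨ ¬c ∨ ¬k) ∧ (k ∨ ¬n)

c: False, b: True, p: True, u: True, k: False, n: False, a: False

Set c = False.
Set b = True.
Set p = True.
  then (c ∨ ¬p ∨ u) forces u = True.
  then (¬n ∨ ¬p ∨ ¬u) forces n = False.
  then (¬b ∨ ¬k ∨ ¬u) forces k = False.
  then (¬a ∨ ¬p ∨ ¬u) forces a = False.
All clauses satisfied.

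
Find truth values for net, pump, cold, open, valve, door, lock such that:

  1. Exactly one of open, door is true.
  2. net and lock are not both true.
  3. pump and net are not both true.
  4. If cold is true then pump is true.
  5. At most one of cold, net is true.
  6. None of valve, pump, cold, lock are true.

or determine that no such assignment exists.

net: True, pump: False, cold: False, open: True, valve: False, door: False, lock: False

  (1) {open, door}: 1 true — exactly one ✓
  (2) net=T, lock=F — not both ✓
  (3) pump=F, net=T — not both ✓
  (4) cold=F ⇒ pump: vacuous ✓
  (5) {cold, net}: 1 true — at most one ✓
  (6) {valve, pump, cold, lock}: 0 true — none ✓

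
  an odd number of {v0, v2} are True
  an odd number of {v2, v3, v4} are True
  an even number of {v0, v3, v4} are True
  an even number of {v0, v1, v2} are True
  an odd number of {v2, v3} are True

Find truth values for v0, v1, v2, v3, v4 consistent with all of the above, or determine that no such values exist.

v0 = True, v1 = True, v2 = False, v3 = True, v4 = False

{v0, v2}: 1 true → odd ✓
{v2, v3, v4}: 1 true → odd ✓
{v0, v3, v4}: 2 true → even ✓
{v0, v1, v2}: 2 true → even ✓
{v2, v3}: 1 true → odd ✓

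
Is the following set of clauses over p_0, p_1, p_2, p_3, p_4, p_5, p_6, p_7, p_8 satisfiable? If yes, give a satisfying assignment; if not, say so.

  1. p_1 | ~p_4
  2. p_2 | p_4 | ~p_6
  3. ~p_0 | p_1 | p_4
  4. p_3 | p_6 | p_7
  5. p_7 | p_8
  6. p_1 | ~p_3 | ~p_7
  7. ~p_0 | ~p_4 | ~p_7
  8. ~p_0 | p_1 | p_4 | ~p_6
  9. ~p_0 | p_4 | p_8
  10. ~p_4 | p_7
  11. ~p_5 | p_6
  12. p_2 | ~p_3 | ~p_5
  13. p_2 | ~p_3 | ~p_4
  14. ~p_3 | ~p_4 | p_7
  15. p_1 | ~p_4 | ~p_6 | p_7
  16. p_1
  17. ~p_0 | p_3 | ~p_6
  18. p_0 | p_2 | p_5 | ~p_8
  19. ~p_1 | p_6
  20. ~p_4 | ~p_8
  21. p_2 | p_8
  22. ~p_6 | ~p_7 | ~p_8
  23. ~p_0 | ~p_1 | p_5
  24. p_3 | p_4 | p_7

Unit clause (p_1) forces p_1 = True.
In (~p_1 | p_6) only p_6 is left, so p_6 = True.
Set p_0 = False.
Set p_2 = True.
Set p_3 = True.
Set p_4 = True.
  then (~p_4 | p_7) forces p_7 = True.
  then (~p_4 | ~p_8) forces p_8 = False.
Set p_5 = False.
All clauses satisfied.

p_0 = False; p_1 = True; p_2 = True; p_3 = True; p_4 = True; p_5 = False; p_6 = True; p_7 = True; p_8 = False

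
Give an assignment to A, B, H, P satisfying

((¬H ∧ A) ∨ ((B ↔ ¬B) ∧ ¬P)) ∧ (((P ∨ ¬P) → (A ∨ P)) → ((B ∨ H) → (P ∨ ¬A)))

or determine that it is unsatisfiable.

A = True, B = False, H = False, P = False

  (¬H ∧ A) ∨ ((B ↔ ¬B) ∧ ¬P) = True
    ¬H ∧ A = True
      ¬H = True
    (B ↔ ¬B) ∧ ¬P = False
      B ↔ ¬B = False
        ¬B = True
      ¬P = True
  ((P ∨ ¬P) → (A ∨ P)) → ((B ∨ H) → (P ∨ ¬A)) = True
    (P ∨ ¬P) → (A ∨ P) = True
      P ∨ ¬P = True
        ¬P = True
      A ∨ P = True
    (B ∨ H) → (P ∨ ¬A) = True
      B ∨ H = False
      P ∨ ¬A = False
        ¬A = False
Both conjuncts True, so the formula holds.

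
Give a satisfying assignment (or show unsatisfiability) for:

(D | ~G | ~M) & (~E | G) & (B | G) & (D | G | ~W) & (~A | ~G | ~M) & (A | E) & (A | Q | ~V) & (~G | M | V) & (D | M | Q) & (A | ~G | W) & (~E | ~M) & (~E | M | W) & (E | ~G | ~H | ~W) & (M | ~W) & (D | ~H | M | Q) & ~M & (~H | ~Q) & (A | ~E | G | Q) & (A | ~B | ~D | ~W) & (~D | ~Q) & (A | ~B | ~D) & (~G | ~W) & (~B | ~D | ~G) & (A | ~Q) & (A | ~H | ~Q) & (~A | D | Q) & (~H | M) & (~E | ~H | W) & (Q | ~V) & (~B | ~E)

Unit clause (~M) forces M = False.
In (~H | M) only ~H is left, so H = False.
In (M | ~W) only ~W is left, so W = False.
In (~E | M | W) only ~E is left, so E = False.
In (A | E) only A is left, so A = True.
Set Q = True.
  then (~D | ~Q) forces D = False.
Set G = False.
  then (B | G) forces B = True.
Set V = False.
All clauses satisfied.

Q = True, M = False, E = False, W = False, G = False, B = True, A = True, H = False, D = False, V = False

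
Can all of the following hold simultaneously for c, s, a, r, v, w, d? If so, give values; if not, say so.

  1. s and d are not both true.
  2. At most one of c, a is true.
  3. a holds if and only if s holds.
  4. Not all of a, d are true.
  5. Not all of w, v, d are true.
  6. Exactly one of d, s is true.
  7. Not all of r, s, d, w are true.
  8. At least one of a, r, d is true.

c = False; s = True; a = True; r = False; v = False; w = False; d = False

  (1) s=T, d=F — not both ✓
  (2) {c, a}: 1 true — at most one ✓
  (3) a=T, s=T — same ✓
  (4) {a, d}: 1/2 true — not all ✓
  (5) {w, v, d}: 0/3 true — not all ✓
  (6) {d, s}: 1 true — exactly one ✓
  (7) {r, s, d, w}: 1/4 true — not all ✓
  (8) {a, r, d}: 1 true — at least one ✓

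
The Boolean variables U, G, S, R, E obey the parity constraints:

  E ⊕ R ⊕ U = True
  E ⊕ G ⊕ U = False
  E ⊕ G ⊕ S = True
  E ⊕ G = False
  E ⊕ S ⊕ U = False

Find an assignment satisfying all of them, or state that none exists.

U = False; G = True; S = True; R = False; E = True

E ⊕ R ⊕ U = T ⊕ F ⊕ F = True ✓
E ⊕ G ⊕ U = T ⊕ T ⊕ F = False ✓
E ⊕ G ⊕ S = T ⊕ T ⊕ T = True ✓
E ⊕ G = T ⊕ T = False ✓
E ⊕ S ⊕ U = T ⊕ T ⊕ F = False ✓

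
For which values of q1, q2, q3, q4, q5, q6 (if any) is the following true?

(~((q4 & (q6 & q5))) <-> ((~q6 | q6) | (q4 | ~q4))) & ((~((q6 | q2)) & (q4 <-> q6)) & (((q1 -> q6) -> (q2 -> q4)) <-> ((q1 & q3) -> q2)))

q1: False, q2: False, q3: False, q4: False, q5: False, q6: False

  ~((q4 & (q6 & q5))) <-> ((~q6 | q6) | (q4 | ~q4)) = True
    ~((q4 & (q6 & q5))) = True
      q4 & (q6 & q5) = False
        q6 & q5 = False
    (~q6 | q6) | (q4 | ~q4) = True
      ~q6 | q6 = True
        ~q6 = True
      q4 | ~q4 = True
        ~q4 = True
  (~((q6 | q2)) & (q4 <-> q6)) & (((q1 -> q6) -> (q2 -> q4)) <-> ((q1 & q3) -> q2)) = True
    ~((q6 | q2)) & (q4 <-> q6) = True
      ~((q6 | q2)) = True
        q6 | q2 = False
      q4 <-> q6 = True
    ((q1 -> q6) -> (q2 -> q4)) <-> ((q1 & q3) -> q2) = True
      (q1 -> q6) -> (q2 -> q4) = True
        q1 -> q6 = True
        q2 -> q4 = True
      (q1 & q3) -> q2 = True
        q1 & q3 = False
Both conjuncts True, so the formula holds.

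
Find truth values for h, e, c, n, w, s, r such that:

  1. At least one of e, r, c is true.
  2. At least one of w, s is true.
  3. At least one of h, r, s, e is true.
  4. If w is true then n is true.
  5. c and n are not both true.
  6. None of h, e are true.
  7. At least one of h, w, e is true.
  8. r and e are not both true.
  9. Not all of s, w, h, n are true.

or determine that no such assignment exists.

h=F, e=F, c=F, n=T, w=T, s=F, r=T

  (1) {e, r, c}: 1 true — at least one ✓
  (2) {w, s}: 1 true — at least one ✓
  (3) {h, r, s, e}: 1 true — at least one ✓
  (4) w=T ⇒ n: T ✓
  (5) c=F, n=T — not both ✓
  (6) {h, e}: 0 true — none ✓
  (7) {h, w, e}: 1 true — at least one ✓
  (8) r=T, e=F — not both ✓
  (9) {s, w, h, n}: 2/4 true — not all ✓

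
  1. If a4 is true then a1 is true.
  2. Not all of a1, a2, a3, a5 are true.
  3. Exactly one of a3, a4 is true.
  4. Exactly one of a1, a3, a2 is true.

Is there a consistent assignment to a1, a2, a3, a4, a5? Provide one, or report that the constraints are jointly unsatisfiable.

a1: False, a2: False, a3: True, a4: False, a5: True

  (1) a4=F ⇒ a1: vacuous ✓
  (2) {a1, a2, a3, a5}: 2/4 true — not all ✓
  (3) {a3, a4}: 1 true — exactly one ✓
  (4) {a1, a3, a2}: 1 true — exactly one ✓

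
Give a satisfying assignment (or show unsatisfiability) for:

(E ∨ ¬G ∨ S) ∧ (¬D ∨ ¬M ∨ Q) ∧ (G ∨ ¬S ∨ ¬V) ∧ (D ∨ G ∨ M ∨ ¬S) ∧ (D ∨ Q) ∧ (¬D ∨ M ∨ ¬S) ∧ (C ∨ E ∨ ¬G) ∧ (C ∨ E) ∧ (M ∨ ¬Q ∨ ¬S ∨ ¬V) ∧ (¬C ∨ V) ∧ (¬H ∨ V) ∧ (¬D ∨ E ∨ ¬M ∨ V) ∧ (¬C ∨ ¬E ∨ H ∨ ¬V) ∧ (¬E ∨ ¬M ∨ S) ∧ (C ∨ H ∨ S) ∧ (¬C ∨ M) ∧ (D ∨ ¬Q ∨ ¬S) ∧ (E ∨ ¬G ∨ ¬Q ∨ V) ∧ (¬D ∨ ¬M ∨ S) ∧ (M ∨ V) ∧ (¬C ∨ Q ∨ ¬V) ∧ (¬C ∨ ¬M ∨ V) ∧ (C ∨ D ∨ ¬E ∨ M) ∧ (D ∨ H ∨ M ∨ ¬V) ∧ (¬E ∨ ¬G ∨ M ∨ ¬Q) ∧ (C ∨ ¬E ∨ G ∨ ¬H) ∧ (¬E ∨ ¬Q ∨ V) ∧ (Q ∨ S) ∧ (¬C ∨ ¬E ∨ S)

Set C = True.
  then (¬C ∨ V) forces V = True.
  then (¬C ∨ M) forces M = True.
  then (¬C ∨ Q ∨ ¬V) forces Q = True.
Set D = False.
  then (D ∨ ¬Q ∨ ¬S) forces S = False.
  then (¬C ∨ ¬E ∨ S) forces E = False.
  then (E ∨ ¬G ∨ S) forces G = False.
Set H = True.
All clauses satisfied.

C = True; D = False; G = False; S = False; H = True; E = False; Q = True; M = True; V = True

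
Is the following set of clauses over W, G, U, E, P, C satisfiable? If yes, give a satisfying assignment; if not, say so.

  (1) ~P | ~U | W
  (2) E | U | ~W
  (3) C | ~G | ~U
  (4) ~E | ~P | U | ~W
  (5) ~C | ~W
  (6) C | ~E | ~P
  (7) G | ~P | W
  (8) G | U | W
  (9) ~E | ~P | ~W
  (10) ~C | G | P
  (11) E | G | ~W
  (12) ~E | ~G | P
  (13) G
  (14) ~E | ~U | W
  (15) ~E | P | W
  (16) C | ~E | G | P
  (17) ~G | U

W = False, G = True, U = True, E = False, P = False, C = True

Unit clause (G) forces G = True.
In (~G | U) only U is left, so U = True.
In (C | ~G | ~U) only C is left, so C = True.
In (~C | ~W) only ~W is left, so W = False.
In (~E | ~U | W) only ~E is left, so E = False.
In (~P | ~U | W) only ~P is left, so P = False.
All clauses satisfied.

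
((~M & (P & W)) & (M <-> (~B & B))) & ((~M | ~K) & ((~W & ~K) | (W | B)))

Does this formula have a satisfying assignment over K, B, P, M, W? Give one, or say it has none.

K=T, B=T, P=T, M=F, W=T

  (~M & (P & W)) & (M <-> (~B & B)) = True
    ~M & (P & W) = True
      ~M = True
      P & W = True
    M <-> (~B & B) = True
      ~B & B = False
        ~B = False
  (~M | ~K) & ((~W & ~K) | (W | B)) = True
    ~M | ~K = True
      ~M = True
      ~K = False
    (~W & ~K) | (W | B) = True
      ~W & ~K = False
        ~W = False
        ~K = False
      W | B = True
Both conjuncts True, so the formula holds.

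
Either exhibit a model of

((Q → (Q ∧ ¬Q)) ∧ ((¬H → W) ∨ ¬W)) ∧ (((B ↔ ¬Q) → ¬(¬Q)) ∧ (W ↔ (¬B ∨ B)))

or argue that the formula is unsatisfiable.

H=F; B=F; W=T; Q=F

  (Q → (Q ∧ ¬Q)) ∧ ((¬H → W) ∨ ¬W) = True
    Q → (Q ∧ ¬Q) = True
      Q ∧ ¬Q = False
        ¬Q = True
    (¬H → W) ∨ ¬W = True
      ¬H → W = True
        ¬H = True
      ¬W = False
  ((B ↔ ¬Q) → ¬(¬Q)) ∧ (W ↔ (¬B ∨ B)) = True
    (B ↔ ¬Q) → ¬(¬Q) = True
      B ↔ ¬Q = False
        ¬Q = True
      ¬(¬Q) = False
        ¬Q = True
    W ↔ (¬B ∨ B) = True
      ¬B ∨ B = True
        ¬B = True
Both conjuncts True, so the formula holds.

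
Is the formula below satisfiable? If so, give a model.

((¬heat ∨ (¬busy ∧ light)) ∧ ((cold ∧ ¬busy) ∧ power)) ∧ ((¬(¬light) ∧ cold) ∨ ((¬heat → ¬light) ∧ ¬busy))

busy: False, light: True, power: True, heat: True, cold: True

  (¬heat ∨ (¬busy ∧ light)) ∧ ((cold ∧ ¬busy) ∧ power) = True
    ¬heat ∨ (¬busy ∧ light) = True
      ¬heat = False
      ¬busy ∧ light = True
        ¬busy = True
    (cold ∧ ¬busy) ∧ power = True
      cold ∧ ¬busy = True
        ¬busy = True
  (¬(¬light) ∧ cold) ∨ ((¬heat → ¬light) ∧ ¬busy) = True
    ¬(¬light) ∧ cold = True
      ¬(¬light) = True
        ¬light = False
    (¬heat → ¬light) ∧ ¬busy = True
      ¬heat → ¬light = True
        ¬heat = False
        ¬light = False
      ¬busy = True
Both conjuncts True, so the formula holds.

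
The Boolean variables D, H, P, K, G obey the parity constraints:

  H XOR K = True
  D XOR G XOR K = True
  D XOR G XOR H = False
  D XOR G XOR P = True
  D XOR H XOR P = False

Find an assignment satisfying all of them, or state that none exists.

D=T; H=F; P=T; K=T; G=T

H XOR K = F XOR T = True ✓
D XOR G XOR K = T XOR T XOR T = True ✓
D XOR G XOR H = T XOR T XOR F = False ✓
D XOR G XOR P = T XOR T XOR T = True ✓
D XOR H XOR P = T XOR F XOR T = False ✓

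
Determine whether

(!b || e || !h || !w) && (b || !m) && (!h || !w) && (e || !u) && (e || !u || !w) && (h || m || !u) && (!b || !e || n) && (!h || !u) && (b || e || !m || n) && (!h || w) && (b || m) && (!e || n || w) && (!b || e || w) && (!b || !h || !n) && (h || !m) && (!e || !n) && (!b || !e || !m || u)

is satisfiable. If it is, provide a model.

m = False; w = True; h = False; e = False; b = True; u = False; n = False

Try m = True:
  (b || !m) forces b = True.
  (h || !m) forces h = True.
  (!h || !w) forces w = False.
  clause (!h || w) is falsified — backtrack.
So m = False.
  then (b || m) forces b = True.
Set w = True.
  then (!h || !w) forces h = False.
  then (h || m || !u) forces u = False.
Set e = False.
Set n = False.
All clauses satisfied.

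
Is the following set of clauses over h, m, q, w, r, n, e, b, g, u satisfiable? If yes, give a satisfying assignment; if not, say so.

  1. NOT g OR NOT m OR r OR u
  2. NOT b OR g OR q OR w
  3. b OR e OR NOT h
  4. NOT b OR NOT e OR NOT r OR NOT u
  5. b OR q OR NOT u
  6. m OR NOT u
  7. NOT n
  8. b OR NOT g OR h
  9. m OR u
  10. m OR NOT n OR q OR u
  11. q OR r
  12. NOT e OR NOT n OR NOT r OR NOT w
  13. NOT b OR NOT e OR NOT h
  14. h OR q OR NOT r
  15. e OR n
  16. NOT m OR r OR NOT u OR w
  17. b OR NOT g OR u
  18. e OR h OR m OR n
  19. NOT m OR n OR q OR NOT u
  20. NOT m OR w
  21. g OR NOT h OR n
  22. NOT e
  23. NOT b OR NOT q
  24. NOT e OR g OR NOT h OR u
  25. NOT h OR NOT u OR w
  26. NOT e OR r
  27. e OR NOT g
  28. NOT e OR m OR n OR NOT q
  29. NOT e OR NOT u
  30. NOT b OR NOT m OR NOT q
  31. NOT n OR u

Unsatisfiable

Case n = True:
  Clause (NOT n) is falsified — contradiction.
Case n = False:
  (e OR n) forces e = True.
  Clause (NOT e) is falsified — contradiction.
Both cases fail, so the formula is unsatisfiable.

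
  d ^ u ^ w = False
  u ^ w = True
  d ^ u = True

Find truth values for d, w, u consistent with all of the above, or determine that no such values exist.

d: True, w: True, u: False

d ^ u ^ w = T ^ F ^ T = False ✓
u ^ w = F ^ T = True ✓
d ^ u = T ^ F = True ✓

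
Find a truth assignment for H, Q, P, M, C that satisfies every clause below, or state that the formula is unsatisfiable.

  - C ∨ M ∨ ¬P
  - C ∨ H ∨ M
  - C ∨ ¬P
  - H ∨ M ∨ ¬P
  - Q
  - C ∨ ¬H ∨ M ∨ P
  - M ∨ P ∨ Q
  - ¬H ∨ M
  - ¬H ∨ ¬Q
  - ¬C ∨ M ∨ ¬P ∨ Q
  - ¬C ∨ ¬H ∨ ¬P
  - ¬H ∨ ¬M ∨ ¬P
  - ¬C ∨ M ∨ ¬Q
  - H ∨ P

Unit clause (Q) forces Q = True.
In (¬H ∨ ¬Q) only ¬H is left, so H = False.
In (H ∨ P) only P is left, so P = True.
In (C ∨ ¬P) only C is left, so C = True.
In (H ∨ M ∨ ¬P) only M is left, so M = True.
All clauses satisfied.

H: False, Q: True, P: True, M: True, C: True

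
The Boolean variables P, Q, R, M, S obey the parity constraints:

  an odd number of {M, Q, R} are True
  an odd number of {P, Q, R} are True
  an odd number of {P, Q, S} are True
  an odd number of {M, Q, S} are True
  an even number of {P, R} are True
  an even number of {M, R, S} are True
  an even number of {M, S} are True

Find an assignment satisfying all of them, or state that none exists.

P: False, Q: True, R: False, M: False, S: False

{M, Q, R}: 1 true → odd ✓
{P, Q, R}: 1 true → odd ✓
{P, Q, S}: 1 true → odd ✓
{M, Q, S}: 1 true → odd ✓
{P, R}: 0 true → even ✓
{M, R, S}: 0 true → even ✓
{M, S}: 0 true → even ✓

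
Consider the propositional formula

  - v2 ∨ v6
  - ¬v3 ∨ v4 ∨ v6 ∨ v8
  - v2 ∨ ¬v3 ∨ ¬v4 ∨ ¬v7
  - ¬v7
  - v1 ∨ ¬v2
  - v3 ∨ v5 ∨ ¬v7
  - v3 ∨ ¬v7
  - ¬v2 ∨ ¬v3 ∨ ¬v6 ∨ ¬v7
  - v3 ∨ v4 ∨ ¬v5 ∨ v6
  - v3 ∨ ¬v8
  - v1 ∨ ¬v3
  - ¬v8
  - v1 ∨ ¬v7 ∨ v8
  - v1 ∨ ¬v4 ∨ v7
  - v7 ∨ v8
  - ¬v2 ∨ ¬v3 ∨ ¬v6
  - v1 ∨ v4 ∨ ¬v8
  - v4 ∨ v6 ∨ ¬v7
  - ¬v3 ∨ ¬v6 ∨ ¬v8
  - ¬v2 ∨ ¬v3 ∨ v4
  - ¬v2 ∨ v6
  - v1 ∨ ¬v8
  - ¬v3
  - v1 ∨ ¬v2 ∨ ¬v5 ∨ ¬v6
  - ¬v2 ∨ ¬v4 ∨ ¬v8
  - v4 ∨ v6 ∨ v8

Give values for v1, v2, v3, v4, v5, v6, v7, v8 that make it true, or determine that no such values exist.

Case v7 = True:
  Clause (¬v7) is falsified — contradiction.
Case v7 = False:
  (¬v8) forces v8 = False.
  Clause (v7 ∨ v8) is falsified — contradiction.
Both cases fail, so the formula is unsatisfiable.

Unsatisfiable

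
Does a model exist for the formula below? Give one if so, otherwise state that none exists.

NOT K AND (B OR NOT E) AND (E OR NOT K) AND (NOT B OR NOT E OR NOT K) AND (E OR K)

B = True, K = False, E = True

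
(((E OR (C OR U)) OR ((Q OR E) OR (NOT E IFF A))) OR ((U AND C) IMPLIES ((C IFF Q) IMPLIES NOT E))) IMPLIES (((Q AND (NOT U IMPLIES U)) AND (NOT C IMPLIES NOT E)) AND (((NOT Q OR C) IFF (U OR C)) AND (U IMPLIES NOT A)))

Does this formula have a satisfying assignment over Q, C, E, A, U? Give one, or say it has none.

Q: True, C: True, E: False, A: False, U: True

  (((E OR (C OR U)) OR ((Q OR E) OR (NOT E IFF A))) OR ((U AND C) IMPLIES ((C IFF Q) IMPLIES NOT E))) IMPLIES (((Q AND (NOT U IMPLIES U)) AND (NOT C IMPLIES NOT E)) AND (((NOT Q OR C) IFF (U OR C)) AND (U IMPLIES NOT A))) = True
    ((E OR (C OR U)) OR ((Q OR E) OR (NOT E IFF A))) OR ((U AND C) IMPLIES ((C IFF Q) IMPLIES NOT E)) = True
      (E OR (C OR U)) OR ((Q OR E) OR (NOT E IFF A)) = True
        E OR (C OR U) = True
          C OR U = True
        (Q OR E) OR (NOT E IFF A) = True
          Q OR E = True
          NOT E IFF A = False
            NOT E = True
      (U AND C) IMPLIES ((C IFF Q) IMPLIES NOT E) = True
        U AND C = True
        (C IFF Q) IMPLIES NOT E = True
          C IFF Q = True
          NOT E = True
    ((Q AND (NOT U IMPLIES U)) AND (NOT C IMPLIES NOT E)) AND (((NOT Q OR C) IFF (U OR C)) AND (U IMPLIES NOT A)) = True
      (Q AND (NOT U IMPLIES U)) AND (NOT C IMPLIES NOT E) = True
        Q AND (NOT U IMPLIES U) = True
          NOT U IMPLIES U = True
            NOT U = False
        NOT C IMPLIES NOT E = True
          NOT C = False
          NOT E = True
      ((NOT Q OR C) IFF (U OR C)) AND (U IMPLIES NOT A) = True
        (NOT Q OR C) IFF (U OR C) = True
          NOT Q OR C = True
            NOT Q = False
          U OR C = True
        U IMPLIES NOT A = True
          NOT A = True
The formula evaluates to True.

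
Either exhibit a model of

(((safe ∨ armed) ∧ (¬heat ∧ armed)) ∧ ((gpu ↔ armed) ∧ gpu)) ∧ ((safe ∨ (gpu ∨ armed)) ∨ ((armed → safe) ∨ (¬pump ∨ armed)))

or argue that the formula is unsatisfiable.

safe: True; armed: True; pump: False; gpu: True; heat: False

  ((safe ∨ armed) ∧ (¬heat ∧ armed)) ∧ ((gpu ↔ armed) ∧ gpu) = True
    (safe ∨ armed) ∧ (¬heat ∧ armed) = True
      safe ∨ armed = True
      ¬heat ∧ armed = True
        ¬heat = True
    (gpu ↔ armed) ∧ gpu = True
      gpu ↔ armed = True
  (safe ∨ (gpu ∨ armed)) ∨ ((armed → safe) ∨ (¬pump ∨ armed)) = True
    safe ∨ (gpu ∨ armed) = True
      gpu ∨ armed = True
    (armed → safe) ∨ (¬pump ∨ armed) = True
      armed → safe = True
      ¬pump ∨ armed = True
        ¬pump = True
Both conjuncts True, so the formula holds.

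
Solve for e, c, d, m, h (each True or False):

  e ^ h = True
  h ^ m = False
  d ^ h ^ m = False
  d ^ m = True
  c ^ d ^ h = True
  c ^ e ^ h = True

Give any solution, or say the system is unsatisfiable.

e: False, c: False, d: False, m: True, h: True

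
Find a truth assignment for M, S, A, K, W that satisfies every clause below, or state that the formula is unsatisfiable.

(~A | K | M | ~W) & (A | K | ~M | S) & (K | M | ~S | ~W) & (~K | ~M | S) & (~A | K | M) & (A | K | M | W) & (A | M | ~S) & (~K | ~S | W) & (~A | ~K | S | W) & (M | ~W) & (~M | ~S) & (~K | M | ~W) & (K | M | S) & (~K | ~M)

Set M = False.
  then (M | ~W) forces W = False.
Set S = False.
  then (K | M | S) forces K = True.
  then (~A | ~K | S | W) forces A = False.
All clauses satisfied.

M = False; S = False; A = False; K = True; W = False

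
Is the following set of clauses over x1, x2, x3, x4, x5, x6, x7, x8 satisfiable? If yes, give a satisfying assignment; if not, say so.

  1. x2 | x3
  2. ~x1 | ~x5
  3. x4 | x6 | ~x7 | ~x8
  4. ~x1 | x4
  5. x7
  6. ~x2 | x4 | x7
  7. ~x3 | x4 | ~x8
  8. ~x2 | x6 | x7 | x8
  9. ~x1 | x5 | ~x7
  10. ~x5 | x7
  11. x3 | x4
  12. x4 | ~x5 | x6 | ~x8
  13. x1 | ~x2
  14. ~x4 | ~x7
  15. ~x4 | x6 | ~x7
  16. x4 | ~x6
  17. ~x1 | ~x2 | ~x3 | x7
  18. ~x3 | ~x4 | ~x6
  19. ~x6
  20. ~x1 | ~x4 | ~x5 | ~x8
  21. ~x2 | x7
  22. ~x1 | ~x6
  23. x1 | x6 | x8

Unsatisfiable — no assignment works.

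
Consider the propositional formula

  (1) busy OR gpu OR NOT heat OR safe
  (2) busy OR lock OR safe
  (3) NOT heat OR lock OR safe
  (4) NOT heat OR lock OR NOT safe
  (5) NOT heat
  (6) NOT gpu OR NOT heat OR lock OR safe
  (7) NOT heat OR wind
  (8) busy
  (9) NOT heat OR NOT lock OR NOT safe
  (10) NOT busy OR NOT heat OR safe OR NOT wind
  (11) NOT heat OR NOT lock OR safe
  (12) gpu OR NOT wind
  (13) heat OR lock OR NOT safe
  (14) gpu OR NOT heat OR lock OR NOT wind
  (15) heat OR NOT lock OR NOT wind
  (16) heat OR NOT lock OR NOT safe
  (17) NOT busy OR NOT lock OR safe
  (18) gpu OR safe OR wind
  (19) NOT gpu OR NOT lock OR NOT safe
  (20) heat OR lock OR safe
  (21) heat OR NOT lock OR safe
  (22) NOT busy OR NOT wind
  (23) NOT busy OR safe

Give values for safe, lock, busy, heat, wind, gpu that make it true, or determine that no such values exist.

The formula is unsatisfiable.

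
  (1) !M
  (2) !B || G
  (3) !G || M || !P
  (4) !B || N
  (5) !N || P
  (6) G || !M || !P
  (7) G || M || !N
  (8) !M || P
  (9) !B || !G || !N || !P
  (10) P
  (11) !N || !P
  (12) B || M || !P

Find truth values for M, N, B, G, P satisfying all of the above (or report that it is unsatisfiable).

Unsatisfiable — no assignment works.

Case M = True:
  Clause (!M) is falsified — contradiction.
Case M = False:
  (P) forces P = True.
  (!G || M || !P) forces G = False.
  (!B || G) forces B = False.
  Clause (B || M || !P) is falsified — contradiction.
Both cases fail, so the formula is unsatisfiable.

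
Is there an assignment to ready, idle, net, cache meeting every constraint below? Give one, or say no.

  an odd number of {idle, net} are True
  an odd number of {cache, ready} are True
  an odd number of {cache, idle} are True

ready=T, idle=T, net=F, cache=F

{idle, net}: 1 true → odd ✓
{cache, ready}: 1 true → odd ✓
{cache, idle}: 1 true → odd ✓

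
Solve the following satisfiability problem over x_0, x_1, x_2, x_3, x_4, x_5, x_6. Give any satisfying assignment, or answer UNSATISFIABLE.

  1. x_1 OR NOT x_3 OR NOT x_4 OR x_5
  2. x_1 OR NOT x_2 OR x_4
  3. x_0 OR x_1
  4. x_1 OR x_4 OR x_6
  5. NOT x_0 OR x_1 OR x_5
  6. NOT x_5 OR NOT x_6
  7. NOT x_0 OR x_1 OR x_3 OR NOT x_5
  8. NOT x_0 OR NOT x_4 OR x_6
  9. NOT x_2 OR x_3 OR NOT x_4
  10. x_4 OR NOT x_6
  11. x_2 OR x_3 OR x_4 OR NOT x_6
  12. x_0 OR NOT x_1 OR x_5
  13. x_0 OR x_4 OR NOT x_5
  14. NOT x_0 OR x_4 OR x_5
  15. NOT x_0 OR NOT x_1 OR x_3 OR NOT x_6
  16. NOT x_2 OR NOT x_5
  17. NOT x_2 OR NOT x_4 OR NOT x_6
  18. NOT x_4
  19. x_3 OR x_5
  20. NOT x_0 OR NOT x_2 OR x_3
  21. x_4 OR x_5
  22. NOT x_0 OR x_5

Unit clause (NOT x_4) forces x_4 = False.
In (x_4 OR x_5) only x_5 is left, so x_5 = True.
In (NOT x_5 OR NOT x_6) only NOT x_6 is left, so x_6 = False.
In (x_0 OR x_4 OR NOT x_5) only x_0 is left, so x_0 = True.
In (NOT x_2 OR NOT x_5) only NOT x_2 is left, so x_2 = False.
In (x_1 OR x_4 OR x_6) only x_1 is left, so x_1 = True.
Set x_3 = True.
All clauses satisfied.

x_0 = True, x_1 = True, x_2 = False, x_3 = True, x_4 = False, x_5 = True, x_6 = False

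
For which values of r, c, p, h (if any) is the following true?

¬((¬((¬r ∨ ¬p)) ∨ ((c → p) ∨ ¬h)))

r = True, c = True, p = False, h = True

  ¬((¬((¬r ∨ ¬p)) ∨ ((c → p) ∨ ¬h))) = True
    ¬((¬r ∨ ¬p)) ∨ ((c → p) ∨ ¬h) = False
      ¬((¬r ∨ ¬p)) = False
        ¬r ∨ ¬p = True
          ¬r = False
          ¬p = True
      (c → p) ∨ ¬h = False
        c → p = False
        ¬h = False
The formula evaluates to True.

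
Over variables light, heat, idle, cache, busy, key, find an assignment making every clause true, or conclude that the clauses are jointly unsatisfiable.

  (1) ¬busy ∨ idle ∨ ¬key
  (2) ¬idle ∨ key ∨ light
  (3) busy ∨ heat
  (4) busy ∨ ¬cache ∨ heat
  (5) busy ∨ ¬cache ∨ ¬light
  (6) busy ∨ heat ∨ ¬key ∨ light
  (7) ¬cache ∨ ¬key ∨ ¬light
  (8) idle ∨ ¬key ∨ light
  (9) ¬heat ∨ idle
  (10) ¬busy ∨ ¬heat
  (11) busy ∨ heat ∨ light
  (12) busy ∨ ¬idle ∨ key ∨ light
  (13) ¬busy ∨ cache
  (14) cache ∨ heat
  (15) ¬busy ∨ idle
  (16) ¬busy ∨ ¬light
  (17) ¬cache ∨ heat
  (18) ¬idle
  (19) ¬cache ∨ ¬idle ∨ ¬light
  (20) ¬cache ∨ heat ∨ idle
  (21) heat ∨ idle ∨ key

Case idle = True:
  Clause (¬idle) is falsified — contradiction.
Case idle = False:
  (¬heat ∨ idle) forces heat = False.
  (busy ∨ heat) forces busy = True.
  Clause (¬busy ∨ idle) is falsified — contradiction.
Both cases fail, so the formula is unsatisfiable.

Unsatisfiable — no assignment works.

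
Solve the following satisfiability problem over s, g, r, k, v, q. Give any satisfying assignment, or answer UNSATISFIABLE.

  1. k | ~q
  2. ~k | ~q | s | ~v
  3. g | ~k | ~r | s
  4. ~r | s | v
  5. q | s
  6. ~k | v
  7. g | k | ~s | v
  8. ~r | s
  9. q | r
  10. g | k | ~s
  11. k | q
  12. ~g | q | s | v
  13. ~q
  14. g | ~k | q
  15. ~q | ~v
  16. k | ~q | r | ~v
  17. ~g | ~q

s = True; g = True; r = True; k = True; v = True; q = False

Unit clause (~q) forces q = False.
In (q | s) only s is left, so s = True.
In (q | r) only r is left, so r = True.
In (k | q) only k is left, so k = True.
In (g | ~k | q) only g is left, so g = True.
In (~k | v) only v is left, so v = True.
All clauses satisfied.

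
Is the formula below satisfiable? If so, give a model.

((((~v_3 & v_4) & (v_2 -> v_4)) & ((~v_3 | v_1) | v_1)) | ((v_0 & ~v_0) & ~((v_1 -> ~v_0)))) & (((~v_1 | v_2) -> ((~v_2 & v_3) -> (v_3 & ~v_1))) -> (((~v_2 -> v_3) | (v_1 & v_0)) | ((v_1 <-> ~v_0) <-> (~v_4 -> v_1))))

v_0: False, v_1: False, v_2: True, v_3: False, v_4: True

  (((~v_3 & v_4) & (v_2 -> v_4)) & ((~v_3 | v_1) | v_1)) | ((v_0 & ~v_0) & ~((v_1 -> ~v_0))) = True
    ((~v_3 & v_4) & (v_2 -> v_4)) & ((~v_3 | v_1) | v_1) = True
      (~v_3 & v_4) & (v_2 -> v_4) = True
        ~v_3 & v_4 = True
          ~v_3 = True
        v_2 -> v_4 = True
      (~v_3 | v_1) | v_1 = True
        ~v_3 | v_1 = True
          ~v_3 = True
    (v_0 & ~v_0) & ~((v_1 -> ~v_0)) = False
      v_0 & ~v_0 = False
        ~v_0 = True
      ~((v_1 -> ~v_0)) = False
        v_1 -> ~v_0 = True
          ~v_0 = True
  ((~v_1 | v_2) -> ((~v_2 & v_3) -> (v_3 & ~v_1))) -> (((~v_2 -> v_3) | (v_1 & v_0)) | ((v_1 <-> ~v_0) <-> (~v_4 -> v_1))) = True
    (~v_1 | v_2) -> ((~v_2 & v_3) -> (v_3 & ~v_1)) = True
      ~v_1 | v_2 = True
        ~v_1 = True
      (~v_2 & v_3) -> (v_3 & ~v_1) = True
        ~v_2 & v_3 = False
          ~v_2 = False
        v_3 & ~v_1 = False
          ~v_1 = True
    ((~v_2 -> v_3) | (v_1 & v_0)) | ((v_1 <-> ~v_0) <-> (~v_4 -> v_1)) = True
      (~v_2 -> v_3) | (v_1 & v_0) = True
        ~v_2 -> v_3 = True
          ~v_2 = False
        v_1 & v_0 = False
      (v_1 <-> ~v_0) <-> (~v_4 -> v_1) = False
        v_1 <-> ~v_0 = False
          ~v_0 = True
        ~v_4 -> v_1 = True
          ~v_4 = False
Both conjuncts True, so the formula holds.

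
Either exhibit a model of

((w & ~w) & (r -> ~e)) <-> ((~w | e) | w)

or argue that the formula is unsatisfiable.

No satisfying assignment exists.

Case w = True: the formula becomes (False & (r -> ~e)) <-> (e | True) = False.
Case w = False: the formula becomes (False & (r -> ~e)) <-> (True | False) = False.
Both cases fail — unsatisfiable.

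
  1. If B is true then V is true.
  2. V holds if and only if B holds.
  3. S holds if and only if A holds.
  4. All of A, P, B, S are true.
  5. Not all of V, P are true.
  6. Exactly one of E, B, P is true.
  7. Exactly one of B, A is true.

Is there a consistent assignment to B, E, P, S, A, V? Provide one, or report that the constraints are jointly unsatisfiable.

UNSATISFIABLE

Case B = True:
  (1) with B=T forces V = True.
  (4) forces A = True.
  Constraint (7) is violated (B=T, A=T) — contradiction.
Case B = False:
  Constraint (4) is violated (B=F) — contradiction.
Both cases fail — unsatisfiable.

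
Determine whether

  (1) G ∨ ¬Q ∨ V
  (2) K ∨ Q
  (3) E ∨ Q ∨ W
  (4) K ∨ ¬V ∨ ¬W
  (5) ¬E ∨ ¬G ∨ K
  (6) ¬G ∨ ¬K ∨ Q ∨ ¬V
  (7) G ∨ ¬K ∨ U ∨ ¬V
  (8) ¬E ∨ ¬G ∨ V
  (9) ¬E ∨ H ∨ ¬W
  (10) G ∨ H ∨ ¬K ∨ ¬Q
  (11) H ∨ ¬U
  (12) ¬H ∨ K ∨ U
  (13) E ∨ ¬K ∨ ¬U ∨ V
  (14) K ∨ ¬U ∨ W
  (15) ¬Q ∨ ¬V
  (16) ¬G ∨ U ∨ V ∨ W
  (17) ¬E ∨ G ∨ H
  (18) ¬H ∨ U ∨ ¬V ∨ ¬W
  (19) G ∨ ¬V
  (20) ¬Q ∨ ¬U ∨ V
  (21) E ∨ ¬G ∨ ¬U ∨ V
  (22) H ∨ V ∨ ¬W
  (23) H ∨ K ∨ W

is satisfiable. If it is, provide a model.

Set K = True.
Set G = False.
  then (G ∨ ¬V) forces V = False.
  then (G ∨ ¬Q ∨ V) forces Q = False.
Set E = False.
  then (E ∨ Q ∨ W) forces W = True.
  then (E ∨ ¬K ∨ ¬U ∨ V) forces U = False.
  then (H ∨ V ∨ ¬W) forces H = True.
All clauses satisfied.

K = True; G = False; E = False; Q = False; H = True; U = False; V = False; W = True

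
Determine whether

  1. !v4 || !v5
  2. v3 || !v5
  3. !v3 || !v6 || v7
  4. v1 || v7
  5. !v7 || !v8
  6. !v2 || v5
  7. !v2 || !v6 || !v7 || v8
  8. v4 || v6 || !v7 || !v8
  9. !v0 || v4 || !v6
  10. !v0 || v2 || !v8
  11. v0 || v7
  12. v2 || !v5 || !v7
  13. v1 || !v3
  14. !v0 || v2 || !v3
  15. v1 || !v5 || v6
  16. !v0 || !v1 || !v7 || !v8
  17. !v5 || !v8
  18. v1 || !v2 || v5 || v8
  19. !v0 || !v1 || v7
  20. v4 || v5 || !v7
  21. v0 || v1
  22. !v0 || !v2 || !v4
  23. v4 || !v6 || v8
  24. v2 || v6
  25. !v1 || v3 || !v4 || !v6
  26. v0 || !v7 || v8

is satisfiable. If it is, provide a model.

v0=T, v1=T, v2=T, v3=T, v4=F, v5=T, v6=F, v7=T, v8=F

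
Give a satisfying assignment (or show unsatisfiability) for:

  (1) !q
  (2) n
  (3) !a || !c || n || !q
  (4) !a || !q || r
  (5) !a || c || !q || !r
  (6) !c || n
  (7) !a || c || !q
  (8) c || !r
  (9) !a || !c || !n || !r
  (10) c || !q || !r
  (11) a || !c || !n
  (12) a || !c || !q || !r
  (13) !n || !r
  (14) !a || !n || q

Unit clause (!q) forces q = False.
Unit clause (n) forces n = True.
In (!n || !r) only !r is left, so r = False.
In (!a || !n || q) only !a is left, so a = False.
In (a || !c || !n) only !c is left, so c = False.
All clauses satisfied.

c = False; a = False; n = True; q = False; r = False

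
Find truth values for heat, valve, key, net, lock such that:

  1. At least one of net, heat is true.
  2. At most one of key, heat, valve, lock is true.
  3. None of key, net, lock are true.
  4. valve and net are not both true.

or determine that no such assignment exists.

heat=T; valve=F; key=F; net=F; lock=F

  (1) {net, heat}: 1 true — at least one ✓
  (2) {key, heat, valve, lock}: 1 true — at most one ✓
  (3) {key, net, lock}: 0 true — none ✓
  (4) valve=F, net=F — not both ✓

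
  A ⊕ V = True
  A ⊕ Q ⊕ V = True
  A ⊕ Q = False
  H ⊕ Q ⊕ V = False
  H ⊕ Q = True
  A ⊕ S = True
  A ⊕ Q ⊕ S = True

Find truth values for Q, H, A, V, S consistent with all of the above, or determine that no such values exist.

Q = False, H = True, A = False, V = True, S = True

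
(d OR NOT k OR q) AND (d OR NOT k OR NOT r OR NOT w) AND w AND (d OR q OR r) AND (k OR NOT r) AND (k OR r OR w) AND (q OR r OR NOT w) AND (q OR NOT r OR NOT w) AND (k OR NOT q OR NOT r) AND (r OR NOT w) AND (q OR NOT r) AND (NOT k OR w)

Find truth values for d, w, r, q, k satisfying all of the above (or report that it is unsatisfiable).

Unit clause (w) forces w = True.
In (r OR NOT w) only r is left, so r = True.
In (q OR NOT r) only q is left, so q = True.
In (k OR NOT r) only k is left, so k = True.
In (d OR NOT k OR NOT r OR NOT w) only d is left, so d = True.
All clauses satisfied.

d = True; w = True; r = True; q = True; k = True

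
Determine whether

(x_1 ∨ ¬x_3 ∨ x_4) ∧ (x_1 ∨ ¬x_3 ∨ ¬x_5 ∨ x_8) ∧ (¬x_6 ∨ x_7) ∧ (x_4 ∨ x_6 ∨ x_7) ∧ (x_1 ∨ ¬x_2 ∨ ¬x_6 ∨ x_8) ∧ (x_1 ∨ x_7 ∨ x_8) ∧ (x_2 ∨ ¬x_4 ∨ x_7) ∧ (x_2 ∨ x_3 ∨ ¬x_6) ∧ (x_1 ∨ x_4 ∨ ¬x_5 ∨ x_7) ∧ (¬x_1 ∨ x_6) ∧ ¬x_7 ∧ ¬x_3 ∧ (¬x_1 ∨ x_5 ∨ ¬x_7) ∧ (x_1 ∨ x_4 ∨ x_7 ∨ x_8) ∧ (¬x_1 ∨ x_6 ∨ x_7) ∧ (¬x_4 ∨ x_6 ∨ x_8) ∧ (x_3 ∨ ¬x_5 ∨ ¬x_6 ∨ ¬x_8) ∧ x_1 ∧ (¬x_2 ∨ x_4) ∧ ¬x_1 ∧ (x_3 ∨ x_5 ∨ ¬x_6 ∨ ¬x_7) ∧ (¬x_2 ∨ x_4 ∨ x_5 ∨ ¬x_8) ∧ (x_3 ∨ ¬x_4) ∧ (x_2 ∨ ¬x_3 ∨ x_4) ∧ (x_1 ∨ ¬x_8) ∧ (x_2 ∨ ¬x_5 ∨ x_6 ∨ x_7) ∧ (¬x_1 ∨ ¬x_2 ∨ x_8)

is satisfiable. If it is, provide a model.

Unsatisfiable

Case x_1 = True:
  Clause (¬x_1) is falsified — contradiction.
Case x_1 = False:
  Clause (x_1) is falsified — contradiction.
Both cases fail, so the formula is unsatisfiable.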